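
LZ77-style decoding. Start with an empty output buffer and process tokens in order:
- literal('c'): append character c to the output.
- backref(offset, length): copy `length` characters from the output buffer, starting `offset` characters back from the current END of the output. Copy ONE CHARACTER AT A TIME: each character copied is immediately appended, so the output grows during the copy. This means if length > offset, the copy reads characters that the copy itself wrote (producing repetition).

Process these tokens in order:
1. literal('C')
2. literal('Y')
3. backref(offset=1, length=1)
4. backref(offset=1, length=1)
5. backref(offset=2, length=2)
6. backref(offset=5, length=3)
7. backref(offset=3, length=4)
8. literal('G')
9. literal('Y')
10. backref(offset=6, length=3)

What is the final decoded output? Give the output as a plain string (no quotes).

Token 1: literal('C'). Output: "C"
Token 2: literal('Y'). Output: "CY"
Token 3: backref(off=1, len=1). Copied 'Y' from pos 1. Output: "CYY"
Token 4: backref(off=1, len=1). Copied 'Y' from pos 2. Output: "CYYY"
Token 5: backref(off=2, len=2). Copied 'YY' from pos 2. Output: "CYYYYY"
Token 6: backref(off=5, len=3). Copied 'YYY' from pos 1. Output: "CYYYYYYYY"
Token 7: backref(off=3, len=4) (overlapping!). Copied 'YYYY' from pos 6. Output: "CYYYYYYYYYYYY"
Token 8: literal('G'). Output: "CYYYYYYYYYYYYG"
Token 9: literal('Y'). Output: "CYYYYYYYYYYYYGY"
Token 10: backref(off=6, len=3). Copied 'YYY' from pos 9. Output: "CYYYYYYYYYYYYGYYYY"

Answer: CYYYYYYYYYYYYGYYYY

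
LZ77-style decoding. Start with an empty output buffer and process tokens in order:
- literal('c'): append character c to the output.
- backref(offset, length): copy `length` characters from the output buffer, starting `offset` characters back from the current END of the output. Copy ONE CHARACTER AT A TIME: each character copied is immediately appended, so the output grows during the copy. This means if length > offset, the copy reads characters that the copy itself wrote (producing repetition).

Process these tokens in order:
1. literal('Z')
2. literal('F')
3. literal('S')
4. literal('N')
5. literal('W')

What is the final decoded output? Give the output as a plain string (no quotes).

Token 1: literal('Z'). Output: "Z"
Token 2: literal('F'). Output: "ZF"
Token 3: literal('S'). Output: "ZFS"
Token 4: literal('N'). Output: "ZFSN"
Token 5: literal('W'). Output: "ZFSNW"

Answer: ZFSNW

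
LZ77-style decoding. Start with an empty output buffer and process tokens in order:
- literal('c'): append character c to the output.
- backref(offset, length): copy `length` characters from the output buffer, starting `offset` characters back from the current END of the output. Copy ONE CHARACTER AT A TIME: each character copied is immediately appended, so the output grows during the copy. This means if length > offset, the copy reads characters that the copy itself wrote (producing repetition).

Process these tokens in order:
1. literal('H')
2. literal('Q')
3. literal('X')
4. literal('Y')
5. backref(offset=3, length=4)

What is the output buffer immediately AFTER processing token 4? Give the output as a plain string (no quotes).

Answer: HQXY

Derivation:
Token 1: literal('H'). Output: "H"
Token 2: literal('Q'). Output: "HQ"
Token 3: literal('X'). Output: "HQX"
Token 4: literal('Y'). Output: "HQXY"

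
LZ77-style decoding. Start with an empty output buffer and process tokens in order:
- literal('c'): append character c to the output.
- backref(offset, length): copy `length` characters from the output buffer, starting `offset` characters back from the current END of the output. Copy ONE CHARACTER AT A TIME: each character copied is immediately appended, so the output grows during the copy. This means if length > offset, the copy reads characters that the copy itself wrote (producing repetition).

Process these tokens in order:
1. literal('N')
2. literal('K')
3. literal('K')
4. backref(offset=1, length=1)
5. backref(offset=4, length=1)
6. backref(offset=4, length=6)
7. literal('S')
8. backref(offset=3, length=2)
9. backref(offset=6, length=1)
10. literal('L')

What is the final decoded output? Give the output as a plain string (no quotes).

Answer: NKKKNKKKNKKSKKNL

Derivation:
Token 1: literal('N'). Output: "N"
Token 2: literal('K'). Output: "NK"
Token 3: literal('K'). Output: "NKK"
Token 4: backref(off=1, len=1). Copied 'K' from pos 2. Output: "NKKK"
Token 5: backref(off=4, len=1). Copied 'N' from pos 0. Output: "NKKKN"
Token 6: backref(off=4, len=6) (overlapping!). Copied 'KKKNKK' from pos 1. Output: "NKKKNKKKNKK"
Token 7: literal('S'). Output: "NKKKNKKKNKKS"
Token 8: backref(off=3, len=2). Copied 'KK' from pos 9. Output: "NKKKNKKKNKKSKK"
Token 9: backref(off=6, len=1). Copied 'N' from pos 8. Output: "NKKKNKKKNKKSKKN"
Token 10: literal('L'). Output: "NKKKNKKKNKKSKKNL"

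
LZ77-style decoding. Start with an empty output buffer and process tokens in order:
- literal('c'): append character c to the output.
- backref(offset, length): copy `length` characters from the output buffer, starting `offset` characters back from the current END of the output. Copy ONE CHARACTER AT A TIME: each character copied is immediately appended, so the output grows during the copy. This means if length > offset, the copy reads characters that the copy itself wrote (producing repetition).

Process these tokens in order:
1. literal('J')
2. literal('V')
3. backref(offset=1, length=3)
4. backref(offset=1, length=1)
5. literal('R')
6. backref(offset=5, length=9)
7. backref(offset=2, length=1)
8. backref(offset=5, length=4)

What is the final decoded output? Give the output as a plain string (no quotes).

Token 1: literal('J'). Output: "J"
Token 2: literal('V'). Output: "JV"
Token 3: backref(off=1, len=3) (overlapping!). Copied 'VVV' from pos 1. Output: "JVVVV"
Token 4: backref(off=1, len=1). Copied 'V' from pos 4. Output: "JVVVVV"
Token 5: literal('R'). Output: "JVVVVVR"
Token 6: backref(off=5, len=9) (overlapping!). Copied 'VVVVRVVVV' from pos 2. Output: "JVVVVVRVVVVRVVVV"
Token 7: backref(off=2, len=1). Copied 'V' from pos 14. Output: "JVVVVVRVVVVRVVVVV"
Token 8: backref(off=5, len=4). Copied 'VVVV' from pos 12. Output: "JVVVVVRVVVVRVVVVVVVVV"

Answer: JVVVVVRVVVVRVVVVVVVVV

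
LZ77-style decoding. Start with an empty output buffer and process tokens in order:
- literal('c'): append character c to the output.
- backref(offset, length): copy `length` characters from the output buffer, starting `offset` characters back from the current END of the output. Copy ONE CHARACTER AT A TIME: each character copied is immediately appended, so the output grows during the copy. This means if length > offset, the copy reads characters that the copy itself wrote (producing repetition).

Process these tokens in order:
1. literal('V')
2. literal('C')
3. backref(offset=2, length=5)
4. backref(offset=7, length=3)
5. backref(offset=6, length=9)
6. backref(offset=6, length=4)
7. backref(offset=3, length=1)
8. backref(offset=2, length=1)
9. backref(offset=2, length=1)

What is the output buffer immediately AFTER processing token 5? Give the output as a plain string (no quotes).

Token 1: literal('V'). Output: "V"
Token 2: literal('C'). Output: "VC"
Token 3: backref(off=2, len=5) (overlapping!). Copied 'VCVCV' from pos 0. Output: "VCVCVCV"
Token 4: backref(off=7, len=3). Copied 'VCV' from pos 0. Output: "VCVCVCVVCV"
Token 5: backref(off=6, len=9) (overlapping!). Copied 'VCVVCVVCV' from pos 4. Output: "VCVCVCVVCVVCVVCVVCV"

Answer: VCVCVCVVCVVCVVCVVCV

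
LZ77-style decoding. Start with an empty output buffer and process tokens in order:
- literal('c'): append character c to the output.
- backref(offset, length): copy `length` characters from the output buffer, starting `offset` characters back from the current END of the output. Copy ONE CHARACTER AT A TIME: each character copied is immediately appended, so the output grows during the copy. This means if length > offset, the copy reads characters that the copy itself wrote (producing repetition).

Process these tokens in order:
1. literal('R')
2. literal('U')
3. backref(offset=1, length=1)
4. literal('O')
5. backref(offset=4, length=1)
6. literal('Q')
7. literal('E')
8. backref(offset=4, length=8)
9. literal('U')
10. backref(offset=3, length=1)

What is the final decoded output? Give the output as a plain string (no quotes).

Answer: RUUORQEORQEORQEUQ

Derivation:
Token 1: literal('R'). Output: "R"
Token 2: literal('U'). Output: "RU"
Token 3: backref(off=1, len=1). Copied 'U' from pos 1. Output: "RUU"
Token 4: literal('O'). Output: "RUUO"
Token 5: backref(off=4, len=1). Copied 'R' from pos 0. Output: "RUUOR"
Token 6: literal('Q'). Output: "RUUORQ"
Token 7: literal('E'). Output: "RUUORQE"
Token 8: backref(off=4, len=8) (overlapping!). Copied 'ORQEORQE' from pos 3. Output: "RUUORQEORQEORQE"
Token 9: literal('U'). Output: "RUUORQEORQEORQEU"
Token 10: backref(off=3, len=1). Copied 'Q' from pos 13. Output: "RUUORQEORQEORQEUQ"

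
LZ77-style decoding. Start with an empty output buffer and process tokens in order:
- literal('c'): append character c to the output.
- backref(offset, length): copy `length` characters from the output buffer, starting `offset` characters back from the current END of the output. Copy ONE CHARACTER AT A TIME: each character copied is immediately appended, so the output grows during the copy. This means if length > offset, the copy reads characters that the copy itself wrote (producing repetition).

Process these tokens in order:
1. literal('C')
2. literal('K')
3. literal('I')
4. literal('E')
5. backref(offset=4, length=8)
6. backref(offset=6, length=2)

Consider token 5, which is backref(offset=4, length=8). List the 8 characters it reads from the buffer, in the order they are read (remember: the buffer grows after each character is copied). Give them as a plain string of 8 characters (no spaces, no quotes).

Answer: CKIECKIE

Derivation:
Token 1: literal('C'). Output: "C"
Token 2: literal('K'). Output: "CK"
Token 3: literal('I'). Output: "CKI"
Token 4: literal('E'). Output: "CKIE"
Token 5: backref(off=4, len=8). Buffer before: "CKIE" (len 4)
  byte 1: read out[0]='C', append. Buffer now: "CKIEC"
  byte 2: read out[1]='K', append. Buffer now: "CKIECK"
  byte 3: read out[2]='I', append. Buffer now: "CKIECKI"
  byte 4: read out[3]='E', append. Buffer now: "CKIECKIE"
  byte 5: read out[4]='C', append. Buffer now: "CKIECKIEC"
  byte 6: read out[5]='K', append. Buffer now: "CKIECKIECK"
  byte 7: read out[6]='I', append. Buffer now: "CKIECKIECKI"
  byte 8: read out[7]='E', append. Buffer now: "CKIECKIECKIE"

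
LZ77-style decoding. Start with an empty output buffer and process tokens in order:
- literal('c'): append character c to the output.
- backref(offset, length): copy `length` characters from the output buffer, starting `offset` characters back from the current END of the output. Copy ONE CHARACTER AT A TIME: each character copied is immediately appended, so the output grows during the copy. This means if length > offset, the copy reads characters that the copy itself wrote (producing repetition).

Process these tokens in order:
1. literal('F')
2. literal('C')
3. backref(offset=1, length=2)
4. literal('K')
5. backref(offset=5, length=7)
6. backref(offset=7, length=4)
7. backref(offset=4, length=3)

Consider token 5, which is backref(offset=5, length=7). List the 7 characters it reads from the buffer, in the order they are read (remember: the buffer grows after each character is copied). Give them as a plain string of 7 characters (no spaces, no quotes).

Token 1: literal('F'). Output: "F"
Token 2: literal('C'). Output: "FC"
Token 3: backref(off=1, len=2) (overlapping!). Copied 'CC' from pos 1. Output: "FCCC"
Token 4: literal('K'). Output: "FCCCK"
Token 5: backref(off=5, len=7). Buffer before: "FCCCK" (len 5)
  byte 1: read out[0]='F', append. Buffer now: "FCCCKF"
  byte 2: read out[1]='C', append. Buffer now: "FCCCKFC"
  byte 3: read out[2]='C', append. Buffer now: "FCCCKFCC"
  byte 4: read out[3]='C', append. Buffer now: "FCCCKFCCC"
  byte 5: read out[4]='K', append. Buffer now: "FCCCKFCCCK"
  byte 6: read out[5]='F', append. Buffer now: "FCCCKFCCCKF"
  byte 7: read out[6]='C', append. Buffer now: "FCCCKFCCCKFC"

Answer: FCCCKFC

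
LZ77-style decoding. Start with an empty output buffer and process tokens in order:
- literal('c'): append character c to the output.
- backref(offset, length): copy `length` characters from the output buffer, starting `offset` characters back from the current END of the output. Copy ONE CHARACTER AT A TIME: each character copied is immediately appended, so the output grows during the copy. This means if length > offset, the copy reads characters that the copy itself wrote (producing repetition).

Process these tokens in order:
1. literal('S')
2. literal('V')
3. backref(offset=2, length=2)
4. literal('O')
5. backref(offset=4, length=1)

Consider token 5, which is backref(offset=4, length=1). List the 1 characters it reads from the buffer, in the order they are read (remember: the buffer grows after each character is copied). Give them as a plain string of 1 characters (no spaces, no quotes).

Token 1: literal('S'). Output: "S"
Token 2: literal('V'). Output: "SV"
Token 3: backref(off=2, len=2). Copied 'SV' from pos 0. Output: "SVSV"
Token 4: literal('O'). Output: "SVSVO"
Token 5: backref(off=4, len=1). Buffer before: "SVSVO" (len 5)
  byte 1: read out[1]='V', append. Buffer now: "SVSVOV"

Answer: V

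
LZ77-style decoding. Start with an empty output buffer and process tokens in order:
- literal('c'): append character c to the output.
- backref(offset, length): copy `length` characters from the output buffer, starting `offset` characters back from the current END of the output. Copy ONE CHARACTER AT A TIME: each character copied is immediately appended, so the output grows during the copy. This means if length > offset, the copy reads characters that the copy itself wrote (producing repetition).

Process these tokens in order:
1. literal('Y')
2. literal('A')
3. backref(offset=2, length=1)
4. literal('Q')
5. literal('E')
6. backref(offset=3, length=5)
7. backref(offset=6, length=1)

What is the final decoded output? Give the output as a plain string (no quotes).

Answer: YAYQEYQEYQE

Derivation:
Token 1: literal('Y'). Output: "Y"
Token 2: literal('A'). Output: "YA"
Token 3: backref(off=2, len=1). Copied 'Y' from pos 0. Output: "YAY"
Token 4: literal('Q'). Output: "YAYQ"
Token 5: literal('E'). Output: "YAYQE"
Token 6: backref(off=3, len=5) (overlapping!). Copied 'YQEYQ' from pos 2. Output: "YAYQEYQEYQ"
Token 7: backref(off=6, len=1). Copied 'E' from pos 4. Output: "YAYQEYQEYQE"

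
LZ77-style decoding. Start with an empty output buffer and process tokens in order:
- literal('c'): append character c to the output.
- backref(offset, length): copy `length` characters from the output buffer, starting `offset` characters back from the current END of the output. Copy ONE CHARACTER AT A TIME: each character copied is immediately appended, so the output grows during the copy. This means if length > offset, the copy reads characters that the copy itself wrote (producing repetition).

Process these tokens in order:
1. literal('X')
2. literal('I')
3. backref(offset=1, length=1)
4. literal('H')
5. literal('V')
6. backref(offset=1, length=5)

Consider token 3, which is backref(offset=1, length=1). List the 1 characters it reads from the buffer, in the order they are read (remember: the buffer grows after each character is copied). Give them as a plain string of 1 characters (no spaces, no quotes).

Answer: I

Derivation:
Token 1: literal('X'). Output: "X"
Token 2: literal('I'). Output: "XI"
Token 3: backref(off=1, len=1). Buffer before: "XI" (len 2)
  byte 1: read out[1]='I', append. Buffer now: "XII"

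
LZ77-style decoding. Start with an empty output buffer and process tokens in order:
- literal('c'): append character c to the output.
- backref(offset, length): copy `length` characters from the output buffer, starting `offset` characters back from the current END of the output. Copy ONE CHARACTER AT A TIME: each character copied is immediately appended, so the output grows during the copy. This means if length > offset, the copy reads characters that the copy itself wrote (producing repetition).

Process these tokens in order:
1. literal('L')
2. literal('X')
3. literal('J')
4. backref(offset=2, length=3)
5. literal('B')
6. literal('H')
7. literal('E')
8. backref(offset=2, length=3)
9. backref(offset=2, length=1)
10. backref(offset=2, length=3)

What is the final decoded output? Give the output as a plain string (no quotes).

Token 1: literal('L'). Output: "L"
Token 2: literal('X'). Output: "LX"
Token 3: literal('J'). Output: "LXJ"
Token 4: backref(off=2, len=3) (overlapping!). Copied 'XJX' from pos 1. Output: "LXJXJX"
Token 5: literal('B'). Output: "LXJXJXB"
Token 6: literal('H'). Output: "LXJXJXBH"
Token 7: literal('E'). Output: "LXJXJXBHE"
Token 8: backref(off=2, len=3) (overlapping!). Copied 'HEH' from pos 7. Output: "LXJXJXBHEHEH"
Token 9: backref(off=2, len=1). Copied 'E' from pos 10. Output: "LXJXJXBHEHEHE"
Token 10: backref(off=2, len=3) (overlapping!). Copied 'HEH' from pos 11. Output: "LXJXJXBHEHEHEHEH"

Answer: LXJXJXBHEHEHEHEH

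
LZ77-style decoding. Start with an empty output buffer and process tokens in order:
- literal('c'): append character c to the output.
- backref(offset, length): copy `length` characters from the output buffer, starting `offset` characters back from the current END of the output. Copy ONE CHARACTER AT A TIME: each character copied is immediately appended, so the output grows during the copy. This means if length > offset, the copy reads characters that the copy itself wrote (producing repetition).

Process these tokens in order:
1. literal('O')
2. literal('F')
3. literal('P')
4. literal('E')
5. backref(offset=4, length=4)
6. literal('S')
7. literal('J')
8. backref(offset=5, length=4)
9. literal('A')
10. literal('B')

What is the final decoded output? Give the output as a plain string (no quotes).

Answer: OFPEOFPESJFPESAB

Derivation:
Token 1: literal('O'). Output: "O"
Token 2: literal('F'). Output: "OF"
Token 3: literal('P'). Output: "OFP"
Token 4: literal('E'). Output: "OFPE"
Token 5: backref(off=4, len=4). Copied 'OFPE' from pos 0. Output: "OFPEOFPE"
Token 6: literal('S'). Output: "OFPEOFPES"
Token 7: literal('J'). Output: "OFPEOFPESJ"
Token 8: backref(off=5, len=4). Copied 'FPES' from pos 5. Output: "OFPEOFPESJFPES"
Token 9: literal('A'). Output: "OFPEOFPESJFPESA"
Token 10: literal('B'). Output: "OFPEOFPESJFPESAB"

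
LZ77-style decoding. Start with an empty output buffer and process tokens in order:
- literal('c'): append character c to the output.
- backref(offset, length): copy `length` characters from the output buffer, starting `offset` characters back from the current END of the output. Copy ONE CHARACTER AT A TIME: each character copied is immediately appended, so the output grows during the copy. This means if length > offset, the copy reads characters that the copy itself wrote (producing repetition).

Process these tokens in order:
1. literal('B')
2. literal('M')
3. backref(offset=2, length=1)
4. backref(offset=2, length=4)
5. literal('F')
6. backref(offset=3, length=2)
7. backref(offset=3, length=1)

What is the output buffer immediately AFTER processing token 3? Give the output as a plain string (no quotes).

Token 1: literal('B'). Output: "B"
Token 2: literal('M'). Output: "BM"
Token 3: backref(off=2, len=1). Copied 'B' from pos 0. Output: "BMB"

Answer: BMB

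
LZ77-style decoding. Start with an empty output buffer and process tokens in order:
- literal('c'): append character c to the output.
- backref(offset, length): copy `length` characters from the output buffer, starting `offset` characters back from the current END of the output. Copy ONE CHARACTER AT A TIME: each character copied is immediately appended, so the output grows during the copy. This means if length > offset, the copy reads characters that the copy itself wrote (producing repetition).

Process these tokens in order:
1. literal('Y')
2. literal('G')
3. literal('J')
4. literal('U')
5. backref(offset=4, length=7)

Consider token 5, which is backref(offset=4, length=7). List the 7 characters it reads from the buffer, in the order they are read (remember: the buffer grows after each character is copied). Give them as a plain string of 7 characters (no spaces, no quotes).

Token 1: literal('Y'). Output: "Y"
Token 2: literal('G'). Output: "YG"
Token 3: literal('J'). Output: "YGJ"
Token 4: literal('U'). Output: "YGJU"
Token 5: backref(off=4, len=7). Buffer before: "YGJU" (len 4)
  byte 1: read out[0]='Y', append. Buffer now: "YGJUY"
  byte 2: read out[1]='G', append. Buffer now: "YGJUYG"
  byte 3: read out[2]='J', append. Buffer now: "YGJUYGJ"
  byte 4: read out[3]='U', append. Buffer now: "YGJUYGJU"
  byte 5: read out[4]='Y', append. Buffer now: "YGJUYGJUY"
  byte 6: read out[5]='G', append. Buffer now: "YGJUYGJUYG"
  byte 7: read out[6]='J', append. Buffer now: "YGJUYGJUYGJ"

Answer: YGJUYGJ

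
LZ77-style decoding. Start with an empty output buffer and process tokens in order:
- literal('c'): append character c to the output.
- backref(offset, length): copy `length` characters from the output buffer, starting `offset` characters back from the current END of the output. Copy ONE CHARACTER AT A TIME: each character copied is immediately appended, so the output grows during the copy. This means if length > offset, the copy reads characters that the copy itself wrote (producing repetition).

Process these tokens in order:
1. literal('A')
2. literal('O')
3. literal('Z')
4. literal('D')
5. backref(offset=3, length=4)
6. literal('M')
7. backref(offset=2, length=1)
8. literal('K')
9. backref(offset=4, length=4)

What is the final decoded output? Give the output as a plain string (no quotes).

Answer: AOZDOZDOMOKOMOK

Derivation:
Token 1: literal('A'). Output: "A"
Token 2: literal('O'). Output: "AO"
Token 3: literal('Z'). Output: "AOZ"
Token 4: literal('D'). Output: "AOZD"
Token 5: backref(off=3, len=4) (overlapping!). Copied 'OZDO' from pos 1. Output: "AOZDOZDO"
Token 6: literal('M'). Output: "AOZDOZDOM"
Token 7: backref(off=2, len=1). Copied 'O' from pos 7. Output: "AOZDOZDOMO"
Token 8: literal('K'). Output: "AOZDOZDOMOK"
Token 9: backref(off=4, len=4). Copied 'OMOK' from pos 7. Output: "AOZDOZDOMOKOMOK"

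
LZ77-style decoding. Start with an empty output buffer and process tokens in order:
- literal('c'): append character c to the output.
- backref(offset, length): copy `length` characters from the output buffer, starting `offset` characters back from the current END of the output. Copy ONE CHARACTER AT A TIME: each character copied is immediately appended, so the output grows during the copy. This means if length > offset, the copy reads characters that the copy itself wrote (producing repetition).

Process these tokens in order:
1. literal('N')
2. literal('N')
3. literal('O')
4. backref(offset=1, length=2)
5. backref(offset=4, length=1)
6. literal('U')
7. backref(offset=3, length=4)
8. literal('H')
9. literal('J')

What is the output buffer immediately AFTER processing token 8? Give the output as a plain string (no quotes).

Token 1: literal('N'). Output: "N"
Token 2: literal('N'). Output: "NN"
Token 3: literal('O'). Output: "NNO"
Token 4: backref(off=1, len=2) (overlapping!). Copied 'OO' from pos 2. Output: "NNOOO"
Token 5: backref(off=4, len=1). Copied 'N' from pos 1. Output: "NNOOON"
Token 6: literal('U'). Output: "NNOOONU"
Token 7: backref(off=3, len=4) (overlapping!). Copied 'ONUO' from pos 4. Output: "NNOOONUONUO"
Token 8: literal('H'). Output: "NNOOONUONUOH"

Answer: NNOOONUONUOH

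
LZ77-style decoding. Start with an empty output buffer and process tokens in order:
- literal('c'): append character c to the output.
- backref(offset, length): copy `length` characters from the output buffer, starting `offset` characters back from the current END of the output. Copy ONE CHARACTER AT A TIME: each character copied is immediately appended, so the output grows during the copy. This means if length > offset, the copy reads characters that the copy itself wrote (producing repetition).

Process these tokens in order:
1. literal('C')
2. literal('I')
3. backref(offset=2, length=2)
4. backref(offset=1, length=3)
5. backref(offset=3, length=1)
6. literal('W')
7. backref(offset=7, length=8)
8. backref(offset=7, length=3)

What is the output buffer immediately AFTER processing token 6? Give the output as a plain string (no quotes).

Token 1: literal('C'). Output: "C"
Token 2: literal('I'). Output: "CI"
Token 3: backref(off=2, len=2). Copied 'CI' from pos 0. Output: "CICI"
Token 4: backref(off=1, len=3) (overlapping!). Copied 'III' from pos 3. Output: "CICIIII"
Token 5: backref(off=3, len=1). Copied 'I' from pos 4. Output: "CICIIIII"
Token 6: literal('W'). Output: "CICIIIIIW"

Answer: CICIIIIIW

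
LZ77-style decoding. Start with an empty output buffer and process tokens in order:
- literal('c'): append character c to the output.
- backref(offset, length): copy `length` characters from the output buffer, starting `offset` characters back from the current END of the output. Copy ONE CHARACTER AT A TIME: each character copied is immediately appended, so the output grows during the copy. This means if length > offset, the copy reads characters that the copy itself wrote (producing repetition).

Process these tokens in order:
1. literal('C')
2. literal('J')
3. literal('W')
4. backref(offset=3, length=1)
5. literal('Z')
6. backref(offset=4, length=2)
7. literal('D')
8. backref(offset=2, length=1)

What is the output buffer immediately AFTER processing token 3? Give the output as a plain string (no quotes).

Answer: CJW

Derivation:
Token 1: literal('C'). Output: "C"
Token 2: literal('J'). Output: "CJ"
Token 3: literal('W'). Output: "CJW"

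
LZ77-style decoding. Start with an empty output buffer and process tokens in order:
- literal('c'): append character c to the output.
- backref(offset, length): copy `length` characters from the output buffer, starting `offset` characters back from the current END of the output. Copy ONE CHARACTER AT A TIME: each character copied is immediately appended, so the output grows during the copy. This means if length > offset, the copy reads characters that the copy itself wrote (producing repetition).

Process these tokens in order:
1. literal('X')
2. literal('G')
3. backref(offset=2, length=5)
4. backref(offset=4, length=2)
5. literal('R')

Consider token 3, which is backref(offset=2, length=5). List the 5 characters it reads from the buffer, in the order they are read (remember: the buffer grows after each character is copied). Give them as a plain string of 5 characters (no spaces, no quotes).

Token 1: literal('X'). Output: "X"
Token 2: literal('G'). Output: "XG"
Token 3: backref(off=2, len=5). Buffer before: "XG" (len 2)
  byte 1: read out[0]='X', append. Buffer now: "XGX"
  byte 2: read out[1]='G', append. Buffer now: "XGXG"
  byte 3: read out[2]='X', append. Buffer now: "XGXGX"
  byte 4: read out[3]='G', append. Buffer now: "XGXGXG"
  byte 5: read out[4]='X', append. Buffer now: "XGXGXGX"

Answer: XGXGX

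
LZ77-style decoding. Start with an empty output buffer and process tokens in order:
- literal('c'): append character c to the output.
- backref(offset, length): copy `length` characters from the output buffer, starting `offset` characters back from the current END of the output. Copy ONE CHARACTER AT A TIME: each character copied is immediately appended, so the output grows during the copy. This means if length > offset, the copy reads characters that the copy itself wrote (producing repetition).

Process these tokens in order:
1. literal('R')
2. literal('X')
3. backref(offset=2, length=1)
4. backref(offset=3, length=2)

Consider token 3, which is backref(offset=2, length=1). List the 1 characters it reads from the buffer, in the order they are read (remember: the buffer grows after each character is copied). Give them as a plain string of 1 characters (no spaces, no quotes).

Answer: R

Derivation:
Token 1: literal('R'). Output: "R"
Token 2: literal('X'). Output: "RX"
Token 3: backref(off=2, len=1). Buffer before: "RX" (len 2)
  byte 1: read out[0]='R', append. Buffer now: "RXR"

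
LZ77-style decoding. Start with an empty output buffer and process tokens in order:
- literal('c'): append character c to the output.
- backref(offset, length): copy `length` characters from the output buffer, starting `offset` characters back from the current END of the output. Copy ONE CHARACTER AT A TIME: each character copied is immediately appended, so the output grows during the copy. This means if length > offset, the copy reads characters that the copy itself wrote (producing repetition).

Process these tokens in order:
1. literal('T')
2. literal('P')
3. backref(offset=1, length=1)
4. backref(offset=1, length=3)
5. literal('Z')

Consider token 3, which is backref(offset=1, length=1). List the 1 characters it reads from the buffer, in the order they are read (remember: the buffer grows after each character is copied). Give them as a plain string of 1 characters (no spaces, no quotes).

Token 1: literal('T'). Output: "T"
Token 2: literal('P'). Output: "TP"
Token 3: backref(off=1, len=1). Buffer before: "TP" (len 2)
  byte 1: read out[1]='P', append. Buffer now: "TPP"

Answer: P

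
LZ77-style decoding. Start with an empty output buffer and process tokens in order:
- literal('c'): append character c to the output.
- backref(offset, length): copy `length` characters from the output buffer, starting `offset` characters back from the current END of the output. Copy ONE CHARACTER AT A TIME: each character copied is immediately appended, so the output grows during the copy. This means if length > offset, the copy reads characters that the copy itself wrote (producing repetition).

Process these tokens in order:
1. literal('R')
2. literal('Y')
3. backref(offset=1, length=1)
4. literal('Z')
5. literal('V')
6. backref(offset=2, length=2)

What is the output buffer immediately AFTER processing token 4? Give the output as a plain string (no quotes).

Token 1: literal('R'). Output: "R"
Token 2: literal('Y'). Output: "RY"
Token 3: backref(off=1, len=1). Copied 'Y' from pos 1. Output: "RYY"
Token 4: literal('Z'). Output: "RYYZ"

Answer: RYYZ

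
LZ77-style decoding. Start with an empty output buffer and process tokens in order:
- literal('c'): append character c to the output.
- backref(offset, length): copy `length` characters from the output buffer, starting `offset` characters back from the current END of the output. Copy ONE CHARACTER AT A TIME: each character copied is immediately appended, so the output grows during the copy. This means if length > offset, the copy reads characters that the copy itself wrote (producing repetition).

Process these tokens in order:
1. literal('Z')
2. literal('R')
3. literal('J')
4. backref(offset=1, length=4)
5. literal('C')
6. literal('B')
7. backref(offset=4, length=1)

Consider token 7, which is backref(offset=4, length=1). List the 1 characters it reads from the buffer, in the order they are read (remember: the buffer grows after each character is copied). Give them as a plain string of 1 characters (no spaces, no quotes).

Token 1: literal('Z'). Output: "Z"
Token 2: literal('R'). Output: "ZR"
Token 3: literal('J'). Output: "ZRJ"
Token 4: backref(off=1, len=4) (overlapping!). Copied 'JJJJ' from pos 2. Output: "ZRJJJJJ"
Token 5: literal('C'). Output: "ZRJJJJJC"
Token 6: literal('B'). Output: "ZRJJJJJCB"
Token 7: backref(off=4, len=1). Buffer before: "ZRJJJJJCB" (len 9)
  byte 1: read out[5]='J', append. Buffer now: "ZRJJJJJCBJ"

Answer: J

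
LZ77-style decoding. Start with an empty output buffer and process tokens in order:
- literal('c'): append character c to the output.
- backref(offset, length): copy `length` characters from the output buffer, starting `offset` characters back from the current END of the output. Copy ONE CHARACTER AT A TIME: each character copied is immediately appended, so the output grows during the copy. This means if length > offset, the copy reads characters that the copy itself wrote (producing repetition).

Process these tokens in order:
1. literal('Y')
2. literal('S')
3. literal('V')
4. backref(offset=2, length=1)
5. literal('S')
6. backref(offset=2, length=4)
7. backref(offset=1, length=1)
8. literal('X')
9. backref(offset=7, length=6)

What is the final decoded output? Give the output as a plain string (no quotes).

Answer: YSVSSSSSSSXSSSSSS

Derivation:
Token 1: literal('Y'). Output: "Y"
Token 2: literal('S'). Output: "YS"
Token 3: literal('V'). Output: "YSV"
Token 4: backref(off=2, len=1). Copied 'S' from pos 1. Output: "YSVS"
Token 5: literal('S'). Output: "YSVSS"
Token 6: backref(off=2, len=4) (overlapping!). Copied 'SSSS' from pos 3. Output: "YSVSSSSSS"
Token 7: backref(off=1, len=1). Copied 'S' from pos 8. Output: "YSVSSSSSSS"
Token 8: literal('X'). Output: "YSVSSSSSSSX"
Token 9: backref(off=7, len=6). Copied 'SSSSSS' from pos 4. Output: "YSVSSSSSSSXSSSSSS"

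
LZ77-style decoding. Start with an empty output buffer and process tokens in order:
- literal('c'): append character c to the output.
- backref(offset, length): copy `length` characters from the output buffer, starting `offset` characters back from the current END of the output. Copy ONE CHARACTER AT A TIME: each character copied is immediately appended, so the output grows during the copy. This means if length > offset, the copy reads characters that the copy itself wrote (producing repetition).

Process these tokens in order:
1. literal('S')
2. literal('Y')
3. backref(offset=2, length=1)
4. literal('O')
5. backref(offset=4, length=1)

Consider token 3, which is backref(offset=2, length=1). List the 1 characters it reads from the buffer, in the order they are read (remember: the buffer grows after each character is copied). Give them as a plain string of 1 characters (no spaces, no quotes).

Answer: S

Derivation:
Token 1: literal('S'). Output: "S"
Token 2: literal('Y'). Output: "SY"
Token 3: backref(off=2, len=1). Buffer before: "SY" (len 2)
  byte 1: read out[0]='S', append. Buffer now: "SYS"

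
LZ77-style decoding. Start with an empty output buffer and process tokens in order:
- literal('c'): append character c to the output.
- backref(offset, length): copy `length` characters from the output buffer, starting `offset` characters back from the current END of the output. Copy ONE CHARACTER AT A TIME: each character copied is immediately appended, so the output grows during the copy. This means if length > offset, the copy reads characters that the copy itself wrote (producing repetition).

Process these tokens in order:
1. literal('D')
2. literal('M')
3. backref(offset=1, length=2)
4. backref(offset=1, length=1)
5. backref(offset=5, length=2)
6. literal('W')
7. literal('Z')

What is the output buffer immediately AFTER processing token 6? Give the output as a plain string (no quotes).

Answer: DMMMMDMW

Derivation:
Token 1: literal('D'). Output: "D"
Token 2: literal('M'). Output: "DM"
Token 3: backref(off=1, len=2) (overlapping!). Copied 'MM' from pos 1. Output: "DMMM"
Token 4: backref(off=1, len=1). Copied 'M' from pos 3. Output: "DMMMM"
Token 5: backref(off=5, len=2). Copied 'DM' from pos 0. Output: "DMMMMDM"
Token 6: literal('W'). Output: "DMMMMDMW"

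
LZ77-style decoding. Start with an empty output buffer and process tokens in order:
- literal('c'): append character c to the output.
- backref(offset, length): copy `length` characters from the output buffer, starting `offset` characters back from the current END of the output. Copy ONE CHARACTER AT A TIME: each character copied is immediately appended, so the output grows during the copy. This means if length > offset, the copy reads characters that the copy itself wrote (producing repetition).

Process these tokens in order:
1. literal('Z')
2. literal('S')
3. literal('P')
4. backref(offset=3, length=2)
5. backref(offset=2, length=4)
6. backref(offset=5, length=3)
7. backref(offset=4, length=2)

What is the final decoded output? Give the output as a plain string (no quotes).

Token 1: literal('Z'). Output: "Z"
Token 2: literal('S'). Output: "ZS"
Token 3: literal('P'). Output: "ZSP"
Token 4: backref(off=3, len=2). Copied 'ZS' from pos 0. Output: "ZSPZS"
Token 5: backref(off=2, len=4) (overlapping!). Copied 'ZSZS' from pos 3. Output: "ZSPZSZSZS"
Token 6: backref(off=5, len=3). Copied 'SZS' from pos 4. Output: "ZSPZSZSZSSZS"
Token 7: backref(off=4, len=2). Copied 'SS' from pos 8. Output: "ZSPZSZSZSSZSSS"

Answer: ZSPZSZSZSSZSSS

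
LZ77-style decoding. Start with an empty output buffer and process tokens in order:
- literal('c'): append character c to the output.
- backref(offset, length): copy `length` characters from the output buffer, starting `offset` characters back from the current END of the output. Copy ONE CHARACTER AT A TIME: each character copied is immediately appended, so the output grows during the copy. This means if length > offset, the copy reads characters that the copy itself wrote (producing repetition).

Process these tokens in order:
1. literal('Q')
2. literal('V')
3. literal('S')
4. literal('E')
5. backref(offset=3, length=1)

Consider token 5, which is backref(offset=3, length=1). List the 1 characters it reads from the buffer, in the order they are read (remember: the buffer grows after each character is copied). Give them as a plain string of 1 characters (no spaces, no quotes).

Token 1: literal('Q'). Output: "Q"
Token 2: literal('V'). Output: "QV"
Token 3: literal('S'). Output: "QVS"
Token 4: literal('E'). Output: "QVSE"
Token 5: backref(off=3, len=1). Buffer before: "QVSE" (len 4)
  byte 1: read out[1]='V', append. Buffer now: "QVSEV"

Answer: V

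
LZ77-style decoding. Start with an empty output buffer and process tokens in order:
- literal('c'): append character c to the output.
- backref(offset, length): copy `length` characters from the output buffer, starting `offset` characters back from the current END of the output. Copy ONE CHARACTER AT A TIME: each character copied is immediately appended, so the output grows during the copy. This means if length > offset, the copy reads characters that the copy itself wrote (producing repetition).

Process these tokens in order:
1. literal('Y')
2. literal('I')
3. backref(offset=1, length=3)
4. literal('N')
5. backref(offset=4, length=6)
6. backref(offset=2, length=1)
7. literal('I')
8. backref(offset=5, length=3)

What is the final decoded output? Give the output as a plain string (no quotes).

Answer: YIIIINIIINIIIINII

Derivation:
Token 1: literal('Y'). Output: "Y"
Token 2: literal('I'). Output: "YI"
Token 3: backref(off=1, len=3) (overlapping!). Copied 'III' from pos 1. Output: "YIIII"
Token 4: literal('N'). Output: "YIIIIN"
Token 5: backref(off=4, len=6) (overlapping!). Copied 'IIINII' from pos 2. Output: "YIIIINIIINII"
Token 6: backref(off=2, len=1). Copied 'I' from pos 10. Output: "YIIIINIIINIII"
Token 7: literal('I'). Output: "YIIIINIIINIIII"
Token 8: backref(off=5, len=3). Copied 'NII' from pos 9. Output: "YIIIINIIINIIIINII"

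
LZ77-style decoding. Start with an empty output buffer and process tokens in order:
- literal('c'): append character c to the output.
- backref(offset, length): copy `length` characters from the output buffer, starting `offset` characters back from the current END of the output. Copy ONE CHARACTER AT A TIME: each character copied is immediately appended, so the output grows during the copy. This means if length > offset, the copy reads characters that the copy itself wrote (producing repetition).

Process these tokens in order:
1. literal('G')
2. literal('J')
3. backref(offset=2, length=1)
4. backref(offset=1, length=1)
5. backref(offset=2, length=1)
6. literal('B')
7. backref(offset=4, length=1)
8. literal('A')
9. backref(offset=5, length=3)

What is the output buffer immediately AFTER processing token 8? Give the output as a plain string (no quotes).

Answer: GJGGGBGA

Derivation:
Token 1: literal('G'). Output: "G"
Token 2: literal('J'). Output: "GJ"
Token 3: backref(off=2, len=1). Copied 'G' from pos 0. Output: "GJG"
Token 4: backref(off=1, len=1). Copied 'G' from pos 2. Output: "GJGG"
Token 5: backref(off=2, len=1). Copied 'G' from pos 2. Output: "GJGGG"
Token 6: literal('B'). Output: "GJGGGB"
Token 7: backref(off=4, len=1). Copied 'G' from pos 2. Output: "GJGGGBG"
Token 8: literal('A'). Output: "GJGGGBGA"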